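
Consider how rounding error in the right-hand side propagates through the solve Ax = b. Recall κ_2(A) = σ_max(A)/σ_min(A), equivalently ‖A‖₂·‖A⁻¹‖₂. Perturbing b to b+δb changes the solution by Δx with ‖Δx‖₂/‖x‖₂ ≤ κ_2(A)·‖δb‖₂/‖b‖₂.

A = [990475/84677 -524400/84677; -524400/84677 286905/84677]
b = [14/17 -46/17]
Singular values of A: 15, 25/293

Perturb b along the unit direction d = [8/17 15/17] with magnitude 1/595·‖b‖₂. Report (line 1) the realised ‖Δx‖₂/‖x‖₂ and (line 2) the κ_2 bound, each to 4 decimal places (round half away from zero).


0.0024
0.2955

σ_max = 15, σ_min = 25/293
condition number: 15 ÷ (25/293) = 175.8000
κ_2(A)·‖δb‖/‖b‖ = 0.2955
solve Ax = b  →  x = [-10.9129 -20.7451]
2-norm of b is 2.8284; of x, 23.4404
with δb = [0.0022 0.0042], A·Δx = δb → ‖Δx‖ = 0.0557
realised ‖Δx‖/‖x‖ = 0.0024
so the bound overstates the realised error by a factor of ≈ 124.3114 (computed from the unrounded values)


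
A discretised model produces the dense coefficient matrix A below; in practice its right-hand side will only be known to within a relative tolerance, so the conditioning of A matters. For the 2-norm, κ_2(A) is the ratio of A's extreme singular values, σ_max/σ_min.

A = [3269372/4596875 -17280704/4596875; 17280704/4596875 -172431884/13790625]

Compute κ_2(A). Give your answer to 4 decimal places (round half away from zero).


35.3040

form AᵀA = [494898438416/33810015625 -5038776795136/101430046875; -5038776795136/101430046875 51872574714256/304290140625] with trace 90122657056/486864225 and determinant 534534400/19474569
char-poly roots: 4624/25 and 2890000/19474569
κ_2(A) = √(λ_max/λ_min) = √((4624/25) / (2890000/19474569)) = 35.3040


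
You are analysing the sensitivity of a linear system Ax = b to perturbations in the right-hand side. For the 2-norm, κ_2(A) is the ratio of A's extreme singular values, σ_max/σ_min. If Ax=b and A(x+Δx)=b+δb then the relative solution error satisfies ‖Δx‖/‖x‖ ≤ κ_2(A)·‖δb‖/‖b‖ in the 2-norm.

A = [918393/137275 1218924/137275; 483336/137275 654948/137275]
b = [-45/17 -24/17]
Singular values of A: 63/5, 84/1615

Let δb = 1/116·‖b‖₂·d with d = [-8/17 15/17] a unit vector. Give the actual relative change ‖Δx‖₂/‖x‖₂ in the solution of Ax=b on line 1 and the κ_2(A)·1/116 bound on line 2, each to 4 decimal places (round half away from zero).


σ_max = 63/5, σ_min = 84/1615
κ_2(A) = (63/5) / (84/1615) = 242.2500
perturbation bound = 242.2500·1/116 = 2.0884
solve Ax = b  →  x = [-0.1429 -0.1905]
‖b‖₂ = 3.0000 and ‖x‖₂ = 0.2381
re-solving with b+δb shifts x by Δx of norm 0.4972
realised ‖Δx‖/‖x‖ = 2.0884
so the bound is sharp here: realised error equals the bound

2.0884
2.0884


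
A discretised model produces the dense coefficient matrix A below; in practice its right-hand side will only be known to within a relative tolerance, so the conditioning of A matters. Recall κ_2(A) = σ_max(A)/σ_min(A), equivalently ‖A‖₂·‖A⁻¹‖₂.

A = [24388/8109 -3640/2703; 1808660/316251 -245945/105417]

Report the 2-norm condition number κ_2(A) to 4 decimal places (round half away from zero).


71.5500

AᵀA = [14449491616/346071609 -2006413780/115357203; -2006413780/115357203 279036625/38452401]; tr = 100359889/2047761, det = 960400/2047761
λ_max, λ_min = (100359889/2047761 ± √10064240641434721/4193325113121)/2 = 49, 19600/2047761
κ_2(A) = √(λ_max/λ_min) = √(49 / (19600/2047761)) = 71.5500


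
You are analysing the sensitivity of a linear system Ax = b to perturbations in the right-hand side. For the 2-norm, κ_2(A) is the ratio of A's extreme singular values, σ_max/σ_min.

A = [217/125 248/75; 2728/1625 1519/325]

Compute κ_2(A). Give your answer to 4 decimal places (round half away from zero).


15.0000

M = AᵀA = [616001/105625 861056/63375; 861056/63375 1246417/38025]. tr(M)=217186/5625, det(M)=923521/140625
char-poly roots: 961/25 and 961/5625
κ_2(A) = √(λ_max/λ_min) = √((961/25) / (961/5625)) = 15.0000


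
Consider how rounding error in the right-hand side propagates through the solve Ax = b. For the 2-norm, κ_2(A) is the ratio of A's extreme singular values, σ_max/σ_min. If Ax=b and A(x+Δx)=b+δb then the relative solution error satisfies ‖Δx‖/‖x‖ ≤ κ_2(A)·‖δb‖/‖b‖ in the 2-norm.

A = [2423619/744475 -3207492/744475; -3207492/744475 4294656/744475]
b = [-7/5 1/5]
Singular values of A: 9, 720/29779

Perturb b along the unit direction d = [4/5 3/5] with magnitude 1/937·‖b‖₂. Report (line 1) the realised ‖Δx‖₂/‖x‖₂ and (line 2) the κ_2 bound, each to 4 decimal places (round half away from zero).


largest singular value 9, smallest 720/29779
κ_2(A) = 9 / (720/29779) = 372.2375
bound on ‖Δx‖/‖x‖: κ·ε = 372.2375·1/937 = 0.3973
solve Ax = b  →  x = [-33.1544 -24.7269]
‖b‖₂ = 1.4142 and ‖x‖₂ = 41.3599
re-solving with b+δb shifts x by Δx of norm 0.0624
relative error = 0.0015
so the bound overstates the realised error by a factor of ≈ 263.2126 (computed from the unrounded values)

0.0015
0.3973


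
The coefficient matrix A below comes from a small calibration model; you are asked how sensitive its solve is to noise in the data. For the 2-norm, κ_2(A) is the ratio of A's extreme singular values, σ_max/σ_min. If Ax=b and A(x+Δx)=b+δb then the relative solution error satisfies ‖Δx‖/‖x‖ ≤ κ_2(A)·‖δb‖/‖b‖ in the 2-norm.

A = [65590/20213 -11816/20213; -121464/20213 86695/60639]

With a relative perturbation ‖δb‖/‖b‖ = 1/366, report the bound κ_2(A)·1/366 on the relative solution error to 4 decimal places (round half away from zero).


form AᵀA = [65936164/1413721 -14827400/1413721; -14827400/1413721 30354961/12723489] with trace 371077/7569 and determinant 9604/7569
λ_max, λ_min = (371077/7569 ± √137407369225/57289761)/2 = 49, 196/7569
κ = σ_max/σ_min = 7/(14/87) = 43.5000
worst-case relative error ≤ 43.5000 × 1/366 = 0.1189

0.1189


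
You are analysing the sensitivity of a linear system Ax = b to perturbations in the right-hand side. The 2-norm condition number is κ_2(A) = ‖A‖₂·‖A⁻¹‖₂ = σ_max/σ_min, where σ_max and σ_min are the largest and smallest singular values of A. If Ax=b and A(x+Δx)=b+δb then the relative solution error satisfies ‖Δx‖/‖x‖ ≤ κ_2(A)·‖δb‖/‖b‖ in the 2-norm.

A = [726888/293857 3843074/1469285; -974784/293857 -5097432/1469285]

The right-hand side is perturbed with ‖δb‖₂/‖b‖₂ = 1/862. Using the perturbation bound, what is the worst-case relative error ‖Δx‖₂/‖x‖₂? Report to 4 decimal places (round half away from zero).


M = AᵀA = [50985172800/2977652981 53533651920/2977652981; 53533651920/2977652981 56211076916/2977652981]. tr(M)=3696422404/102677689, det(M)=921600/102677689
solving λ² − 3696422404/102677689·λ + 921600/102677689 = 0 gives λ = 36, 25600/102677689
so κ_2 = √(36 / (25600/102677689)) = 379.9875
perturbation bound = 379.9875·1/862 = 0.4408

0.4408


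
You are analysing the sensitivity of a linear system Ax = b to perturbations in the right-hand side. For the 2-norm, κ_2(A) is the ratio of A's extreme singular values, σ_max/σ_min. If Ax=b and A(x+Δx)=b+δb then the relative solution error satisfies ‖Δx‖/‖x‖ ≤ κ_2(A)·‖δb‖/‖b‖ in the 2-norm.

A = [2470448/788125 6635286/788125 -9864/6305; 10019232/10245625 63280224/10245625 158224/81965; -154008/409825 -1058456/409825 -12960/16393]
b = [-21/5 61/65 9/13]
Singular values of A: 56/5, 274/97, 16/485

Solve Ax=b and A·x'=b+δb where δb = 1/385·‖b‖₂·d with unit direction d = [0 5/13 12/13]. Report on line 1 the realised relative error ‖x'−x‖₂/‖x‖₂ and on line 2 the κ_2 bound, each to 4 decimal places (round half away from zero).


largest singular value 56/5, smallest 16/485
κ = σ_max/σ_min = (56/5)/(16/485) = 339.5000
κ_2(A)·‖δb‖/‖b‖ = 0.8818
solve Ax = b  →  x = [26.3944 -7.9774 12.6390]
‖b‖ = 4.3589, ‖x‖ = 30.3323
with δb = [0.0000 0.0044 0.0105], A·Δx = δb → ‖Δx‖ = 0.3432
realised ‖Δx‖/‖x‖ = 0.0113
realised/bound (from unrounded values) ≈ 0.0128

0.0113
0.8818


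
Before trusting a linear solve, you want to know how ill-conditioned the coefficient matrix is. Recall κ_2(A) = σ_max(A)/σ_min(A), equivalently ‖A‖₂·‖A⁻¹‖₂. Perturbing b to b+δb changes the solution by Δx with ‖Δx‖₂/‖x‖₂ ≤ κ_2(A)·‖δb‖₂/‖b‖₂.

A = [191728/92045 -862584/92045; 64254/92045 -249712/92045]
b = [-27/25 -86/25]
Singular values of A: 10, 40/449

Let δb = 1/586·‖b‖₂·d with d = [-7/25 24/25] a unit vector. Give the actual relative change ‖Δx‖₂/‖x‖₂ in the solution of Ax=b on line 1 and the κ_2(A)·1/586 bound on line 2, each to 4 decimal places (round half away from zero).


σ_max = 10, σ_min = 40/449
κ = σ_max/σ_min = 10/(40/449) = 112.2500
κ_2(A)·‖δb‖/‖b‖ = 0.1916
solve Ax = b  →  x = [-32.8976 -7.1970]
2-norm of b is 3.6056; of x, 33.6756
with δb = [-0.0017 0.0059], A·Δx = δb → ‖Δx‖ = 0.0691
realised ‖Δx‖/‖x‖ = 0.0021
so the bound overstates the realised error by a factor of ≈ 93.3993 (computed from the unrounded values)

0.0021
0.1916


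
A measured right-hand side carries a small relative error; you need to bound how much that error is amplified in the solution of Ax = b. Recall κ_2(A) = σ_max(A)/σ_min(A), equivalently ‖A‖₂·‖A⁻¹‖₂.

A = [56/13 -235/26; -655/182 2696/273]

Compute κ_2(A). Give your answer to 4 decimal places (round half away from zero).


21.0000

AᵀA = [1043681/33124 -1850200/24843; -1850200/24843 53427889/298116]; tr = 185861/882, det = 707281/7056
eigenvalues of AᵀA: λ = (tr ± √(tr²−4·det))/2 = 841/4, 841/1764
κ_2(A) = √(λ_max/λ_min) = √((841/4) / (841/1764)) = 21.0000


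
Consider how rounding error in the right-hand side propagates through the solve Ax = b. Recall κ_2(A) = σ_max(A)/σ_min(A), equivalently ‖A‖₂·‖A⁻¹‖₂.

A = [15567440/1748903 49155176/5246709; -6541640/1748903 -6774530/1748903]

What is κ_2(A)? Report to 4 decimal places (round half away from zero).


M = AᵀA = [1687208532800/18098589961 5314614570160/54295769883; 5314614570160/54295769883 16741299633604/162887309649]. tr(M)=37962159844/193682889, det(M)=61465600/193682889
char-poly roots: 196 and 313600/193682889
κ_2(A) = √(λ_max/λ_min) = √(196 / (313600/193682889)) = 347.9250

347.9250


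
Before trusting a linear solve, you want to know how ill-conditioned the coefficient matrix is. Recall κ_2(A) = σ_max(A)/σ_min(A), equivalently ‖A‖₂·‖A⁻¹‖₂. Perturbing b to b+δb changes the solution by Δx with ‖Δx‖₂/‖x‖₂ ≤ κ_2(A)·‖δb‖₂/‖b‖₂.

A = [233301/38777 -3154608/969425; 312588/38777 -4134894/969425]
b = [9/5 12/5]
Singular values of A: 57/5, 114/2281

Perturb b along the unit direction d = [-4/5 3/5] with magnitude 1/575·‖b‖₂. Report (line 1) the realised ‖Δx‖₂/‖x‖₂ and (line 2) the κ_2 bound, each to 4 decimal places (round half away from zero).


0.3967
0.3967

σ_max = 57/5, σ_min = 114/2281
κ = σ_max/σ_min = (57/5)/(114/2281) = 228.1000
bound on ‖Δx‖/‖x‖: κ·ε = 228.1000·1/575 = 0.3967
solve Ax = b  →  x = [0.2322 -0.1238]
‖b‖ = 3.0000, ‖x‖ = 0.2632
Δx = A⁻¹·δb where δb = 1/575·3.0000·d; ‖Δx‖ = 0.1044
relative error = 0.3967
so the bound is sharp here: realised error equals the bound


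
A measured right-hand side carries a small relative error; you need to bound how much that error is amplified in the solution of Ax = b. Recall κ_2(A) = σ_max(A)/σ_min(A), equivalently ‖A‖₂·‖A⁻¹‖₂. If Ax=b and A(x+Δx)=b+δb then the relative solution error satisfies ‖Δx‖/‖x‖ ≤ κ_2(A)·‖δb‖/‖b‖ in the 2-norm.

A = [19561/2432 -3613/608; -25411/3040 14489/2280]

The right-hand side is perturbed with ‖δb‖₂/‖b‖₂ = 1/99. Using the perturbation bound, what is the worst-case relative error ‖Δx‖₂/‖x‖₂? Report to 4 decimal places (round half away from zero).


AᵀA = [19897320761/147865600 -11191421639/110899200; -11191421639/110899200 6295995961/83174400]; tr = 11192472889/53231616, det = 442050625/212926464
λ_max, λ_min = (11192472889/53231616 ± √125247918301877446321/2833604941971456)/2 = 841/4, 525625/53231616
so κ_2 = √((841/4) / (525625/53231616)) = 145.9200
worst-case relative error ≤ 145.9200 × 1/99 = 1.4739

1.4739


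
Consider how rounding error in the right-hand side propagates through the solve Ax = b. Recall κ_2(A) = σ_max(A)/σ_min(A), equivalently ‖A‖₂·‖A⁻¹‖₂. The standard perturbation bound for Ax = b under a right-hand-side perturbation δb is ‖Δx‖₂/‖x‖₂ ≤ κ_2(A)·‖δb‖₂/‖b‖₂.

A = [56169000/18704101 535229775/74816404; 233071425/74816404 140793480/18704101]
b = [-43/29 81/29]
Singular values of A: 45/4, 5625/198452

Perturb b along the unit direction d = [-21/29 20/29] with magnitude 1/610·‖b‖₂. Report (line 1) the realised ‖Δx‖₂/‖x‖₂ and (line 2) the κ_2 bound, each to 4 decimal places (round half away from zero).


from the listed singular values, σ₁ = 45/4, σ_n = 5625/198452
condition number: (45/4) ÷ (5625/198452) = 396.9040
worst-case relative error ≤ 396.9040 × 1/610 = 0.6507
solve Ax = b  →  x = [-97.6653 40.7902]
‖b‖₂ = 3.1623 and ‖x‖₂ = 105.8411
with δb = [-0.0038 0.0036], A·Δx = δb → ‖Δx‖ = 0.1829
relative error = 0.0017
realised/bound (from unrounded values) ≈ 0.0027

0.0017
0.6507


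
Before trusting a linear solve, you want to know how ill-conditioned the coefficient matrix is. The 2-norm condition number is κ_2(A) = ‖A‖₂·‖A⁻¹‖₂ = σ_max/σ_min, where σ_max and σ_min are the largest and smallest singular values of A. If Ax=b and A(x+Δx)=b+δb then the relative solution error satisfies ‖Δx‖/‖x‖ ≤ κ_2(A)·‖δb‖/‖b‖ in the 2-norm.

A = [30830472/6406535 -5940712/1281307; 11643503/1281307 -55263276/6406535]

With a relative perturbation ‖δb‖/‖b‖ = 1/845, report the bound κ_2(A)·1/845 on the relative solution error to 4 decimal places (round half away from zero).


AᵀA = [15016598811481/142019691025 -2860252854228/28403938205; -2860252854228/28403938205 13620523013584/142019691025]; tr = 6810254893/33774005, det = 1626347584/4221750625
char-poly roots: 5041/25 and 322624/168870025
σ_max=√(5041/25)=(71/5), σ_min=√(322624/168870025)=(568/12995) → κ = 324.8750
κ_2(A)·‖δb‖/‖b‖ = 0.3845

0.3845


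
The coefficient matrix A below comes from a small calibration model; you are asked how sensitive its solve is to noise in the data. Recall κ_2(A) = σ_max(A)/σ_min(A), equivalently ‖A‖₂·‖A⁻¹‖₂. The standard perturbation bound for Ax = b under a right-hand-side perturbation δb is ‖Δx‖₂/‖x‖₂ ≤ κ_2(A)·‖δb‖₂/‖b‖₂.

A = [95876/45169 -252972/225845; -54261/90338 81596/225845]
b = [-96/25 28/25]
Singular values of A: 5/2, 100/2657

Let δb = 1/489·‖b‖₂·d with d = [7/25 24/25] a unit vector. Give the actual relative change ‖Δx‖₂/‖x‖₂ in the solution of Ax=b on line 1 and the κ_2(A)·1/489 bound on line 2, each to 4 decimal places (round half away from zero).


0.1358
0.1358

largest singular value 5/2, smallest 100/2657
κ_2(A) = (5/2) / (100/2657) = 66.4250
bound on ‖Δx‖/‖x‖: κ·ε = 66.4250·1/489 = 0.1358
solve Ax = b  →  x = [-1.4118 0.7529]
‖b‖ = 4.0000, ‖x‖ = 1.6000
re-solving with b+δb shifts x by Δx of norm 0.2173
dividing the unrounded norms, ‖Δx‖/‖x‖ = 0.1358
so the bound is sharp here: realised error equals the bound


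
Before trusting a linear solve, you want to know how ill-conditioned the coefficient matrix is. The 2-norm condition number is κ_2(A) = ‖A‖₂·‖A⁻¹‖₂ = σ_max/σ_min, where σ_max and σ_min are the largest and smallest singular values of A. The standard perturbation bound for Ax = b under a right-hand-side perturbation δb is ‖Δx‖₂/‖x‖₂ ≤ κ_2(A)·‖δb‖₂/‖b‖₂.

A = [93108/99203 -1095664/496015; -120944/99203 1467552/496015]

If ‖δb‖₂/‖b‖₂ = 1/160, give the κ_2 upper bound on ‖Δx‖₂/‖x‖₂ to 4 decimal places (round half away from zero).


form AᵀA = [23296550800/9841235209 -55901338560/9841235209; -55901338560/9841235209 134167538944/9841235209] with trace 931740176/58232161 and determinant 409600/58232161
eigenvalues of AᵀA: λ = (tr ± √(tr²−4·det))/2 = 16, 25600/58232161
κ_2(A) = √(λ_max/λ_min) = √(16 / (25600/58232161)) = 190.7750
κ_2(A)·‖δb‖/‖b‖ = 1.1923

1.1923


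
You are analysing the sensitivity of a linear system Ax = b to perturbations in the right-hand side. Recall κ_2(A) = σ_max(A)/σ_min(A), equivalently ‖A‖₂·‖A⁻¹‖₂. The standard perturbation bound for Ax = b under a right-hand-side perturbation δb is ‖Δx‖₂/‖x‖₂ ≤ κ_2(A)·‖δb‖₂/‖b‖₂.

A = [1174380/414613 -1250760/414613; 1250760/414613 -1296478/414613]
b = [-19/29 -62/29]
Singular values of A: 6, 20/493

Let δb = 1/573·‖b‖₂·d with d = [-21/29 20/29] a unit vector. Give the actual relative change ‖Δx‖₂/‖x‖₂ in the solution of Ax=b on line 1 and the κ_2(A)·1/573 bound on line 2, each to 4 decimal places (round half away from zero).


0.0039
0.2581

from the listed singular values, σ₁ = 6, σ_n = 20/493
κ = σ_max/σ_min = 6/(20/493) = 147.9000
bound on ‖Δx‖/‖x‖: κ·ε = 147.9000·1/573 = 0.2581
solve Ax = b  →  x = [-18.0799 -16.7586]
‖b‖ = 2.2361, ‖x‖ = 24.6523
re-solving with b+δb shifts x by Δx of norm 0.0962
realised ‖Δx‖/‖x‖ = 0.0039
tightness: 0.0039 against a bound of 0.2581 (unrounded ratio ≈ 0.0151)


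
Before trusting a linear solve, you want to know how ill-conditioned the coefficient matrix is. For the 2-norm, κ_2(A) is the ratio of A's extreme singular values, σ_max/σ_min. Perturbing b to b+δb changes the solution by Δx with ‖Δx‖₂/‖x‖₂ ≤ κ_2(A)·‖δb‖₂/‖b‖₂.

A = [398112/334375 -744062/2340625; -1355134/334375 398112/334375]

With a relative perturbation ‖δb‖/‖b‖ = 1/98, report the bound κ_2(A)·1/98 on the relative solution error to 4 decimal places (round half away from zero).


1.5286

M = AᵀA = [3191810116/178890625 -6516297216/1252234375; -6516297216/1252234375 13311669316/8765640625]. tr(M)=271536584/14025025, det(M)=234256/14025025
λ_max, λ_min = (271536584/14025025 ± √73718974665363456/196701326250625)/2 = 484/25, 484/561001
σ_max=√(484/25)=(22/5), σ_min=√(484/561001)=(22/749) → κ = 149.8000
perturbation bound = 149.8000·1/98 = 1.5286


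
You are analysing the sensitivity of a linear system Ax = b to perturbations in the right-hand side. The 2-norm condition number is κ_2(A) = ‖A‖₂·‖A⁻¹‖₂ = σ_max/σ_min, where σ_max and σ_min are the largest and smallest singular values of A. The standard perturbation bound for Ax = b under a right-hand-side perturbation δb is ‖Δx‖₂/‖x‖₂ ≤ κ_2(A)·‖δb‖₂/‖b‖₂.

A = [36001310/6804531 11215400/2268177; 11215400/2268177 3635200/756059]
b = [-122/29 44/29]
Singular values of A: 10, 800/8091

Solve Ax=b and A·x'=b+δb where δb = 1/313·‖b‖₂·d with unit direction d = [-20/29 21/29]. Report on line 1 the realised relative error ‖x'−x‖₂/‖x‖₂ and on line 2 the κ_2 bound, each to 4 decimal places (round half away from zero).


σ_max = 10, σ_min = 800/8091
condition number: 10 ÷ (800/8091) = 101.1375
κ_2(A)·‖δb‖/‖b‖ = 0.3231
solve Ax = b  →  x = [-28.0448 29.1571]
‖b‖₂ = 4.4721 and ‖x‖₂ = 40.4555
re-solving with b+δb shifts x by Δx of norm 0.1445
dividing the unrounded norms, ‖Δx‖/‖x‖ = 0.0036
so the bound overstates the realised error by a factor of ≈ 90.4612 (computed from the unrounded values)

0.0036
0.3231


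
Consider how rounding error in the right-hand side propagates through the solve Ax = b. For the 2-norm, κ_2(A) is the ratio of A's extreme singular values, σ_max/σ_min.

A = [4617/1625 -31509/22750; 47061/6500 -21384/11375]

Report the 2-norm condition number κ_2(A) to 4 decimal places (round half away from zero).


14.0000

AᵀA = [3024621/50000 -767637/43750; -767637/43750 3339549/612500]; tr = 1292517/19600, det = 43046721/1960000
eigenvalues of AᵀA: λ = (tr ± √(tr²−4·det))/2 = 6561/100, 6561/19600
σ_max=√(6561/100)=(81/10), σ_min=√(6561/19600)=(81/140) → κ = 14.0000


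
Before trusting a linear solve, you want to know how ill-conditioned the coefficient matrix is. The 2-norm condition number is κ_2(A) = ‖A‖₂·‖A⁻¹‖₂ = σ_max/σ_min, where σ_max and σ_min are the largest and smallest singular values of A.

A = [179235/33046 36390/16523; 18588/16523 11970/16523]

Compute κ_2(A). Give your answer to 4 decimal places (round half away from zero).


24.8000

form AᵀA = [19932921/649636 2072385/162409; 2072385/162409 873000/162409] with trace 138609/3844 and determinant 2025/961
λ_max, λ_min = (138609/3844 ± √19087909281/14776336)/2 = 36, 225/3844
so κ_2 = √(36 / (225/3844)) = 24.8000


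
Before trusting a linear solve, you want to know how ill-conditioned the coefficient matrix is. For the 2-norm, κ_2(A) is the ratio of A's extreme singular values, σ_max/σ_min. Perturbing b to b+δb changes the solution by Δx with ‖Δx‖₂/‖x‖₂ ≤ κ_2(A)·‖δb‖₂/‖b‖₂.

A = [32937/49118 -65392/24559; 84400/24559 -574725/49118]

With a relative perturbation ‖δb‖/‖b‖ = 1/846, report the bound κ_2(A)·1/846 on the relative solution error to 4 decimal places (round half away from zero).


M = AᵀA = [17595649/1435204 -15068592/358801; -15068592/358801 206670601/1435204]. tr(M)=112133125/717602, det(M)=9765625/5740816
λ_max, λ_min = (112133125/717602 ± √3142583451562500/128738157601)/2 = 625/4, 15625/1435204
κ = σ_max/σ_min = (25/2)/(125/1198) = 119.8000
bound on ‖Δx‖/‖x‖: κ·ε = 119.8000·1/846 = 0.1416

0.1416


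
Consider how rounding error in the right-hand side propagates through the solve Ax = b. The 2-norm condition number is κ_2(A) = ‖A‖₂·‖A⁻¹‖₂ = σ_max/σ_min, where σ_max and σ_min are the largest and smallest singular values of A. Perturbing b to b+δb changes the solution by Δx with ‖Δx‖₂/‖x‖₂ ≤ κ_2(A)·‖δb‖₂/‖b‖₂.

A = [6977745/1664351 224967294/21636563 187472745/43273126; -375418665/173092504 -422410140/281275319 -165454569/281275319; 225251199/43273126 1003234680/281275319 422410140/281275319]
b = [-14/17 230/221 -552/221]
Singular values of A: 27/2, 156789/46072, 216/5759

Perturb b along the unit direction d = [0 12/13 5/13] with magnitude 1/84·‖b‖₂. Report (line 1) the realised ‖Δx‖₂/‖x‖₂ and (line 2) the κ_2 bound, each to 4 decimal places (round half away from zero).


1.4813
4.2850

largest singular value 27/2, smallest 216/5759
κ = σ_max/σ_min = (27/2)/(216/5759) = 359.9375
κ_2(A)·‖δb‖/‖b‖ = 4.2850
solve Ax = b  →  x = [-0.5883 0.1346 0.0561]
‖b‖₂ = 2.8284 and ‖x‖₂ = 0.6061
with δb = [0.0000 0.0311 0.0130], A·Δx = δb → ‖Δx‖ = 0.8978
dividing the unrounded norms, ‖Δx‖/‖x‖ = 1.4813
realised/bound (from unrounded values) ≈ 0.3457


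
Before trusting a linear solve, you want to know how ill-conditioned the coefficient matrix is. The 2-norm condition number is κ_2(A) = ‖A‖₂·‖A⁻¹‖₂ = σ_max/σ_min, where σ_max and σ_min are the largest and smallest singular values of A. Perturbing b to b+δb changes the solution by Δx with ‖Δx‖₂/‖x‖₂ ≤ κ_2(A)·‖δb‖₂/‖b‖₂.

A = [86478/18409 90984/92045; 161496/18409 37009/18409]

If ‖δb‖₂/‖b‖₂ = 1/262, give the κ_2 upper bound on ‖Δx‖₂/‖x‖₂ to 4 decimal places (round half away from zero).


AᵀA = [33559402500/338891281 37752141672/1694456405; 37752141672/1694456405 42519740281/8472282025]; tr = 524393101/5040025, det = 3006756/5040025
eigenvalues of AᵀA: λ = (tr ± √(tr²−4·det))/2 = 2601/25, 1156/201601
so κ_2 = √((2601/25) / (1156/201601)) = 134.7000
bound on ‖Δx‖/‖x‖: κ·ε = 134.7000·1/262 = 0.5141

0.5141


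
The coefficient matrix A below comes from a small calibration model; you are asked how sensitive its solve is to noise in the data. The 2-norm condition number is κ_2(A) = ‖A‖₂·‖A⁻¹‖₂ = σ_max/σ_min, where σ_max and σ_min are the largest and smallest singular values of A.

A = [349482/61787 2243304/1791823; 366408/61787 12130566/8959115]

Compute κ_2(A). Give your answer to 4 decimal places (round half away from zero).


M = AᵀA = [256392490788/3817633369 288438216192/19088166845; 288438216192/19088166845 324567125316/95440834225]. tr(M)=4006174536/56776225, det(M)=3111696/56776225
char-poly roots: 1764/25 and 1764/2271049
so κ_2 = √((1764/25) / (1764/2271049)) = 301.4000

301.4000


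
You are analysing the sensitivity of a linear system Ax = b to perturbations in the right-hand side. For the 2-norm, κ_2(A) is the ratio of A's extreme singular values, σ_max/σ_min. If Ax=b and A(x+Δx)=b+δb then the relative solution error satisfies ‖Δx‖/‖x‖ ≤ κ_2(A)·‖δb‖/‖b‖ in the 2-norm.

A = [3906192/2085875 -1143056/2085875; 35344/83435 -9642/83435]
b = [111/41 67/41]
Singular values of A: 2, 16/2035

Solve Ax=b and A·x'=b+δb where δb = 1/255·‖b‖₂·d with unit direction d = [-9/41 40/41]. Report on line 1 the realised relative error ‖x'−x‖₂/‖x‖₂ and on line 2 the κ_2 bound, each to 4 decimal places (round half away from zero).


largest singular value 2, smallest 16/2035
κ = σ_max/σ_min = 2/(16/2035) = 254.3750
κ_2(A)·‖δb‖/‖b‖ = 0.9975
solve Ax = b  →  x = [37.0525 121.6800]
‖b‖₂ = 3.1623 and ‖x‖₂ = 127.1963
re-solving with b+δb shifts x by Δx of norm 1.5773
dividing the unrounded norms, ‖Δx‖/‖x‖ = 0.0124
so the bound overstates the realised error by a factor of ≈ 80.4460 (computed from the unrounded values)

0.0124
0.9975


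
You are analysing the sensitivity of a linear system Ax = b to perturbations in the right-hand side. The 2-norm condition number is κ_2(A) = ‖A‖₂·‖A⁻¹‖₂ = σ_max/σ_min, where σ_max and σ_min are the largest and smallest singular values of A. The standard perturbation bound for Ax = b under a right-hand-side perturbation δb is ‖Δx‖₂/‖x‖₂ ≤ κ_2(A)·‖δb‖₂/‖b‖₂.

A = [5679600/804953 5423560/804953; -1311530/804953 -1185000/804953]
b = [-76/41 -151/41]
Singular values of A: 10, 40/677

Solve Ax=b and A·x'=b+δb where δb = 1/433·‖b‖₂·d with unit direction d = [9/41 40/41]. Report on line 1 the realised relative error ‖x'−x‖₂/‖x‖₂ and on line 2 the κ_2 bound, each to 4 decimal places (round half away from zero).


σ_max = 10, σ_min = 40/677
κ = σ_max/σ_min = 10/(40/677) = 169.2500
perturbation bound = 169.2500·1/433 = 0.3909
solve Ax = b  →  x = [46.6172 -49.0931]
2-norm of b is 4.1231; of x, 67.7001
Δx = A⁻¹·δb where δb = 1/433·4.1231·d; ‖Δx‖ = 0.1612
dividing the unrounded norms, ‖Δx‖/‖x‖ = 0.0024
so the bound overstates the realised error by a factor of ≈ 164.1968 (computed from the unrounded values)

0.0024
0.3909


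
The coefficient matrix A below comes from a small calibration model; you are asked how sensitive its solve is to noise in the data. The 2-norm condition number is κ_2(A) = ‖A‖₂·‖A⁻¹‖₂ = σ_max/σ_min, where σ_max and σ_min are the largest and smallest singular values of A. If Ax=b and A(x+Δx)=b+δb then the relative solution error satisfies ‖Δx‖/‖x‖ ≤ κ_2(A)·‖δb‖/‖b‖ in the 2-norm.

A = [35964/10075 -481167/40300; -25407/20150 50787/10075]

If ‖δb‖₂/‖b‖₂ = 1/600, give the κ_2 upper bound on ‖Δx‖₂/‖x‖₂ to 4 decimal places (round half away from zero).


0.1033

form AᵀA = [34432857/2402500 -58832487/1201250; -58832487/1201250 1614146697/9610000] with trace 2803005/15376 and determinant 531441/61504
solving λ² − 2803005/15376·λ + 531441/61504 = 0 gives λ = 729/4, 729/15376
κ = σ_max/σ_min = (27/2)/(27/124) = 62.0000
perturbation bound = 62.0000·1/600 = 0.1033


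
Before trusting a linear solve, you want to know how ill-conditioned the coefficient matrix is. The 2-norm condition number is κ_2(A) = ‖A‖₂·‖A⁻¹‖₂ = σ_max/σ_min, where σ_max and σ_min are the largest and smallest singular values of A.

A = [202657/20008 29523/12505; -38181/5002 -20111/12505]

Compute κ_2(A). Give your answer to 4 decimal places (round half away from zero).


AᵀA = [64394479825/400320064 1810894995/50040008; 1810894995/50040008 51042394/6255001]; tr = 40250561/238144, det = 714025/238144
λ_max, λ_min = (40250561/238144 ± √1619427497736321/56712564736)/2 = 169, 4225/238144
so κ_2 = √(169 / (4225/238144)) = 97.6000

97.6000


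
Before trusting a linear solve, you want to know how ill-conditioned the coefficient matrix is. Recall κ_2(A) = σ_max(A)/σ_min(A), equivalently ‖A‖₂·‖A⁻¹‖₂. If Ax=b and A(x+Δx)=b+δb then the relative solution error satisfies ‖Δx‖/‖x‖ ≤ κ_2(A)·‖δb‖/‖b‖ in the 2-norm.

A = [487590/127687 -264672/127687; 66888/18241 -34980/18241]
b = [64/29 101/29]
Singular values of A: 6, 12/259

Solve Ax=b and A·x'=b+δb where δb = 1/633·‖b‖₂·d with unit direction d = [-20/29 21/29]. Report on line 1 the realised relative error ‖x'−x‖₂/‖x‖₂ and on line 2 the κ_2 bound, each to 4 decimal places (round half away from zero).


largest singular value 6, smallest 12/259
condition number: 6 ÷ (12/259) = 129.5000
bound on ‖Δx‖/‖x‖: κ·ε = 129.5000·1/633 = 0.2046
solve Ax = b  →  x = [10.7451 18.7304]
2-norm of b is 4.1231; of x, 21.5936
Δx = A⁻¹·δb where δb = 1/633·4.1231·d; ‖Δx‖ = 0.1406
realised ‖Δx‖/‖x‖ = 0.0065
so the bound overstates the realised error by a factor of ≈ 31.4233 (computed from the unrounded values)

0.0065
0.2046


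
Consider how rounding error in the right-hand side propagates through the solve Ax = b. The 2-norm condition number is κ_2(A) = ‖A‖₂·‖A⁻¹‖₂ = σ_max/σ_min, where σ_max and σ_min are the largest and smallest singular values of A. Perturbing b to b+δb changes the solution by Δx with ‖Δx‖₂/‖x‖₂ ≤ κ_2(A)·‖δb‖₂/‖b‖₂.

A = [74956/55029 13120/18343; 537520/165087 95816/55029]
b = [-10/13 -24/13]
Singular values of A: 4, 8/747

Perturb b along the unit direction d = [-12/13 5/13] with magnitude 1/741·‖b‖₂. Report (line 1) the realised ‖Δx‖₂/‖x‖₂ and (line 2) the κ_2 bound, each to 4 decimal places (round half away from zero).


0.5040
0.5040

σ_max = 4, σ_min = 8/747
κ_2(A) = 4 / (8/747) = 373.5000
perturbation bound = 373.5000·1/741 = 0.5040
solve Ax = b  →  x = [-0.4412 -0.2353]
‖b‖ = 2.0000, ‖x‖ = 0.5000
Δx = A⁻¹·δb where δb = 1/741·2.0000·d; ‖Δx‖ = 0.2520
dividing the unrounded norms, ‖Δx‖/‖x‖ = 0.5040
so the bound is sharp here: realised error equals the bound


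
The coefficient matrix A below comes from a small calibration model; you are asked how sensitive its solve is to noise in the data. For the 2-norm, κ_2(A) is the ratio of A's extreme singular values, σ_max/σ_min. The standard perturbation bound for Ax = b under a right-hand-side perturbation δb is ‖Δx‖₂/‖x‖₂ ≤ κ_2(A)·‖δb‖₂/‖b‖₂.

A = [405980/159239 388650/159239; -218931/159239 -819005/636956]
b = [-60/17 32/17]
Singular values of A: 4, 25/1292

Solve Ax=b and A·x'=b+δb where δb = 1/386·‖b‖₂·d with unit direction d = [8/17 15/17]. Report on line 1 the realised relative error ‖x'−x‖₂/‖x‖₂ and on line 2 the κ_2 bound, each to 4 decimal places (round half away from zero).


0.5355
0.5355

largest singular value 4, smallest 25/1292
condition number: 4 ÷ (25/1292) = 206.7200
perturbation bound = 206.7200·1/386 = 0.5355
solve Ax = b  →  x = [-0.7241 -0.6897]
‖b‖ = 4.0000, ‖x‖ = 1.0000
with δb = [0.0049 0.0091], A·Δx = δb → ‖Δx‖ = 0.5355
dividing the unrounded norms, ‖Δx‖/‖x‖ = 0.5355
tightness: 0.5355 against a bound of 0.5355; the bound is attained (ratio 1)


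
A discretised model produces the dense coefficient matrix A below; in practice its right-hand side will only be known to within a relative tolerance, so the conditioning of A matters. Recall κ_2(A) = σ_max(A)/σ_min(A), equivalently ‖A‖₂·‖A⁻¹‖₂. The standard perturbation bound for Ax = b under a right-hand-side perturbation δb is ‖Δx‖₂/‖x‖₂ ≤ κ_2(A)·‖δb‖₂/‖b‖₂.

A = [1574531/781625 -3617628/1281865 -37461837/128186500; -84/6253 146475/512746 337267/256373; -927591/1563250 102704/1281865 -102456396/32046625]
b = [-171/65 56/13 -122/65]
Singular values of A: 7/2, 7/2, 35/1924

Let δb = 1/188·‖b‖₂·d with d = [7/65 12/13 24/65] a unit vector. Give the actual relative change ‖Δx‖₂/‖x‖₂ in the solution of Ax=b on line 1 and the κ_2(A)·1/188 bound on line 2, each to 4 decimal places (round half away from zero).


0.0095
1.0234

from the listed singular values, σ₁ = 7/2, σ_n = 35/1924
κ_2(A) = (7/2) / (35/1924) = 192.4000
bound on ‖Δx‖/‖x‖: κ·ε = 192.4000·1/188 = 1.0234
solve Ax = b  →  x = [-132.2743 -95.8383 22.7351]
‖b‖₂ = 5.3852 and ‖x‖₂ = 164.9192
Δx = A⁻¹·δb where δb = 1/188·5.3852·d; ‖Δx‖ = 1.5746
realised ‖Δx‖/‖x‖ = 0.0095
so the bound overstates the realised error by a factor of ≈ 107.1866 (computed from the unrounded values)


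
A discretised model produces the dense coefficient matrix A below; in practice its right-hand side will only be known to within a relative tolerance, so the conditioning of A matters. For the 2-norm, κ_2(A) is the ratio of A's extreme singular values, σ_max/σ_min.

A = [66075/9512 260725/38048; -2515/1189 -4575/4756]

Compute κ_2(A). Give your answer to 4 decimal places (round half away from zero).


12.8000

M = AᵀA = [2838025/53824 10686375/215296; 10686375/215296 41235625/861184]. tr(M)=103025/1024, det(M)=15625/256
eigenvalues of AᵀA: λ = (tr ± √(tr²−4·det))/2 = 100, 625/1024
κ_2(A) = √(λ_max/λ_min) = √(100 / (625/1024)) = 12.8000


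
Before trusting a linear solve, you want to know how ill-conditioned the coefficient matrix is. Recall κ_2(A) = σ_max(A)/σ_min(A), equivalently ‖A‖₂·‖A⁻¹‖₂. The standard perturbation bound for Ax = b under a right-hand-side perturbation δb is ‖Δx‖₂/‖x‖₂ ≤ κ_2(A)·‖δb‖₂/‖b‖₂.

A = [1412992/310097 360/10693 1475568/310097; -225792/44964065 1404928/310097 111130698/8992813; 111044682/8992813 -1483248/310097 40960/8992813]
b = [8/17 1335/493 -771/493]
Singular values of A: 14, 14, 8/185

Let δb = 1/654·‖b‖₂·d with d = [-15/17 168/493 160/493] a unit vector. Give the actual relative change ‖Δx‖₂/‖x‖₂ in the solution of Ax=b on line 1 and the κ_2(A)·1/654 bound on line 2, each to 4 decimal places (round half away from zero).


0.4950
0.4950

σ_max = 14, σ_min = 8/185
κ = σ_max/σ_min = 14/(8/185) = 323.7500
bound on ‖Δx‖/‖x‖: κ·ε = 323.7500·1/654 = 0.4950
solve Ax = b  →  x = [-0.0877 0.1008 0.1821]
2-norm of b is 3.1623; of x, 0.2259
Δx = A⁻¹·δb where δb = 1/654·3.1623·d; ‖Δx‖ = 0.1118
relative error = 0.4950
so the bound is sharp here: realised error equals the bound


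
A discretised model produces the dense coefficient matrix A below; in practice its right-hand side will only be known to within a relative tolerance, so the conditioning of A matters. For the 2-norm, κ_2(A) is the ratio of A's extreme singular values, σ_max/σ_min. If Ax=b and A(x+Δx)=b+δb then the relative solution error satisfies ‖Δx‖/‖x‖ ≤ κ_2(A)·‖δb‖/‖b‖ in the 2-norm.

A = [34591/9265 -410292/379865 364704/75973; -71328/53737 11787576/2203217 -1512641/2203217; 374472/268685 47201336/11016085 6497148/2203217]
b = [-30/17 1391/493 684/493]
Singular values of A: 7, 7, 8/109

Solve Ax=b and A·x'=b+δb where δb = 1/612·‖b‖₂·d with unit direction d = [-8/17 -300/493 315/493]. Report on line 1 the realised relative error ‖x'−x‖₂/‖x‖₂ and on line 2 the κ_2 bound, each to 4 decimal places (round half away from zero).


σ_max = 7, σ_min = 8/109
κ_2(A) = 7 / (8/109) = 95.3750
κ_2(A)·‖δb‖/‖b‖ = 0.1558
solve Ax = b  →  x = [-0.1714 0.4683 -0.1289]
2-norm of b is 3.6056; of x, 0.5151
δb = ε·‖b‖·d = [-0.0028 -0.0036 0.0038]; solving A·Δx = δb gives ‖Δx‖ = 0.0803
relative error = 0.1558
realised/bound = 1 exactly: the bound is attained for this b and d

0.1558
0.1558


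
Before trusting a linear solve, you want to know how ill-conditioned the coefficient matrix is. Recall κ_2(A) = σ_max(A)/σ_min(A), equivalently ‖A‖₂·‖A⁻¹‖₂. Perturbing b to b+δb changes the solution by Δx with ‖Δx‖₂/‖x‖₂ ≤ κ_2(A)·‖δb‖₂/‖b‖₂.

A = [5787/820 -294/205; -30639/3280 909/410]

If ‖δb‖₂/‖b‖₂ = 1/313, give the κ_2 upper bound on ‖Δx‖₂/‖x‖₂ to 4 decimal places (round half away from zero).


0.2045

form AᵀA = [58983129/430336 -1658475/53792; -1658475/53792 46881/6724] with trace 36873/256 and determinant 81/16
λ_max, λ_min = (36873/256 ± √1358291025/65536)/2 = 144, 9/256
κ_2(A) = √(λ_max/λ_min) = √(144 / (9/256)) = 64.0000
perturbation bound = 64.0000·1/313 = 0.2045


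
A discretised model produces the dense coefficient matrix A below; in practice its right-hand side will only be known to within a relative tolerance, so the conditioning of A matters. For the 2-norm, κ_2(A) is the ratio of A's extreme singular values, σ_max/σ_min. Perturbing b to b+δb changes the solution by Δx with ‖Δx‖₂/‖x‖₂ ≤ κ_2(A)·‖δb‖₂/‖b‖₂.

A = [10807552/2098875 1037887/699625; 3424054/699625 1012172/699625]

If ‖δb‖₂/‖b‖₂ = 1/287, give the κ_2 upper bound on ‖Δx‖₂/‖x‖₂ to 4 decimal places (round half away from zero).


1.0087

AᵀA = [264352547428/5238140625 25700609368/1746046875; 25700609368/1746046875 2499050633/582015625]; tr = 91790081/1676205, det = 7496644/209525625
eigenvalues of AᵀA: λ = (tr ± √(tr²−4·det))/2 = 1369/25, 5476/8381025
σ_max=√(1369/25)=(37/5), σ_min=√(5476/8381025)=(74/2895) → κ = 289.5000
bound on ‖Δx‖/‖x‖: κ·ε = 289.5000·1/287 = 1.0087


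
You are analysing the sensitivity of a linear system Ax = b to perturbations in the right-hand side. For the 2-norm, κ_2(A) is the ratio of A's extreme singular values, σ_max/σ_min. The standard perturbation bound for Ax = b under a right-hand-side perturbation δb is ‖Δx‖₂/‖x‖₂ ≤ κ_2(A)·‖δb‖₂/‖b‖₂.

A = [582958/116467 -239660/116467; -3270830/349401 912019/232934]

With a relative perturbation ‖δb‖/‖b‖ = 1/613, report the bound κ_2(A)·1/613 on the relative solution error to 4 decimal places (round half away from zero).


M = AᵀA = [47601692584/422425809 -6611296525/140808603; -6611296525/140808603 3673101449/187744804]. tr(M)=1322276233/9998244, det(M)=279841/2499561
λ_max, λ_min = (1322276233/9998244 ± √1748369669659083025/99964883083536)/2 = 529/4, 2116/2499561
κ = σ_max/σ_min = (23/2)/(46/1581) = 395.2500
κ_2(A)·‖δb‖/‖b‖ = 0.6448

0.6448


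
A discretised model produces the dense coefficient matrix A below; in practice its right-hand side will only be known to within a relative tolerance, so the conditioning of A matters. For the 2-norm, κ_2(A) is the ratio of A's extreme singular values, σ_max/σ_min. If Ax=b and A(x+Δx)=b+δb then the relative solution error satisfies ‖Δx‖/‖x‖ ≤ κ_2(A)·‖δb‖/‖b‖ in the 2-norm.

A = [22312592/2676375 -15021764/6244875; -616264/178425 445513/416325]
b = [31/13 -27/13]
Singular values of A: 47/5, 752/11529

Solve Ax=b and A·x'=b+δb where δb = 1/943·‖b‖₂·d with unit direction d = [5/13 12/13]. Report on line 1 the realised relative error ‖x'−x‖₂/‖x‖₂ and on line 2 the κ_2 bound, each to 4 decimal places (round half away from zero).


0.0034
0.1528

σ_max = 47/5, σ_min = 752/11529
κ_2(A) = (47/5) / (752/11529) = 144.1125
κ_2(A)·‖δb‖/‖b‖ = 0.1528
solve Ax = b  →  x = [-3.9863 -14.8072]
‖b‖ = 3.1623, ‖x‖ = 15.3344
δb = ε·‖b‖·d = [0.0013 0.0031]; solving A·Δx = δb gives ‖Δx‖ = 0.0514
dividing the unrounded norms, ‖Δx‖/‖x‖ = 0.0034
tightness: 0.0034 against a bound of 0.1528 (unrounded ratio ≈ 0.0219)
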